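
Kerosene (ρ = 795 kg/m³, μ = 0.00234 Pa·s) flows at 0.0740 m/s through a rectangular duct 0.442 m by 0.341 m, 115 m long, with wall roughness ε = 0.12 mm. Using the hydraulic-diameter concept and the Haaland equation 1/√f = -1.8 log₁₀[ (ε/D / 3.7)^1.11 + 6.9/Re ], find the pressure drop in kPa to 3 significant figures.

Hydraulic diameter D_h = 4A/P = 4·(0.442·0.341)/(2·(0.442+0.341)) = 0.6029/1.566 = 0.385 m.
Re = ρVD_h/μ = 795·0.074·0.385/0.00234 = 9679.
ε/D_h = 0.00012/0.385 = 0.000312; Haaland gives 1/√f = -1.8 log₁₀[3e-05+0.000713] = 5.632, so f = 0.03152.
ΔP = f(L/D_h)(ρV²/2) = 0.03152·115/0.385·2.177 = 20.5 Pa.
ΔP = 0.0205 kPa.

ΔP ≈ 0.0205 kPa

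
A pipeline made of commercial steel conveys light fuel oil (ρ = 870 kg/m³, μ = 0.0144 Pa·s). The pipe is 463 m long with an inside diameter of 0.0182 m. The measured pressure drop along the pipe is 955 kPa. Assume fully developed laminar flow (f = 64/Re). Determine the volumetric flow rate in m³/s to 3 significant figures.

For laminar flow, f = 64/Re with Re = ρVD/μ, so Darcy-Weisbach reduces to ΔP = 32μLV/D². Solving for V: V = ΔP·D²/(32μL) = 9.55e+05·(0.0182)²/(32·0.0144·463) = 1.483 m/s.
Check: Re = ρVD/μ = 870·1.483·0.0182/0.0144 = 1630 < 2300, so the laminar assumption holds.
Q = V·A = 1.483·(π/4·0.0182²) = 0.0003857 m³/s = 3.86×10^-4 m³/s.

Q ≈ 3.86×10^-4 m³/s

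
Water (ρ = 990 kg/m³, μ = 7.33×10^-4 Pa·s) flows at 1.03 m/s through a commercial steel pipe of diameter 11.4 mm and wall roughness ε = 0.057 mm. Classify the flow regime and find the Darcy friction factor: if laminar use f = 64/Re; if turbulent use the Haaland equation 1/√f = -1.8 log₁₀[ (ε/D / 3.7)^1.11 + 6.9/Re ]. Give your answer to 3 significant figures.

f ≈ 0.0352

Re = ρVD/μ = 990·1.03·0.0114/0.000733 = 1.586e+04.
Re > 4000 → turbulent. ε/D = 5.7e-05/0.0114 = 0.005; Haaland: 1/√f = -1.8 log₁₀[0.000653 + 0.000435] = 5.334, so f = 0.03515.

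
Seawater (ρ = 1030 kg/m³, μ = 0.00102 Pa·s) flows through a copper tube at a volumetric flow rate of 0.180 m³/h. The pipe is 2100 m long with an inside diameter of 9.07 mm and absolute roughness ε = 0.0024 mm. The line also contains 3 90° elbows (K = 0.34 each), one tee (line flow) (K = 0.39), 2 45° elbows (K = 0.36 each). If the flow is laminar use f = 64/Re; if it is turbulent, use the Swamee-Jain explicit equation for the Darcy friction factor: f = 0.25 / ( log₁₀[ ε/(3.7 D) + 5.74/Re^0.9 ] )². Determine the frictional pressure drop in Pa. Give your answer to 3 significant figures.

ΔP ≈ 2.47×10^6 Pa

Q = 0.180 m³/h = 0.180/3600 = 5e-05 m³/s.
Cross-sectional area A = πD²/4 = π(0.00907)²/4 = 6.461e-05 m²; mean velocity V = Q/A = 5e-05/6.461e-05 = 0.7739 m/s.
Reynolds number Re = ρVD/μ = 1030 · 0.7739 · 0.00907 / 0.00102 = 7088.
Re > 4000 → turbulent. Relative roughness ε/D = 2.4e-06/0.00907 = 0.000265. Swamee-Jain: f = 0.25/(log₁₀[0.000265/3.7 + 5.74/7088^0.9])² = 0.25/(log₁₀[7.15e-05 + 0.00197])² = 0.25/(-2.691)² = 0.03452.
Total minor-loss coefficient ΣK = 3·0.34 + 1·0.39 + 2·0.36 = 2.13.
ΔP = [f·L/D + ΣK]·(ρV²/2) = [0.03452·2100/0.00907 + 2.13]·(1030·0.7739²/2) = [7993 + 2.13]·308.4 = 2.466e+06 Pa.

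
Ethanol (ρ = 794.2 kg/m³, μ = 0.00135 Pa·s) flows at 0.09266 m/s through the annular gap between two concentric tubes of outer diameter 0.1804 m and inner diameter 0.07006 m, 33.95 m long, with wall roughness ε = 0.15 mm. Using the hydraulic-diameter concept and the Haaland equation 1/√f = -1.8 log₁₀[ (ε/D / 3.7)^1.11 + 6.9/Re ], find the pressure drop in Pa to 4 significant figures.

ΔP ≈ 38.88 Pa

Hydraulic diameter D_h = 4A/P = D_o - D_i = 0.1804 - 0.07006 = 0.1103 m.
Re = ρVD_h/μ = 794.2·0.09266·0.1103/0.00135 = 6015.
ε/D_h = 0.00015/0.1103 = 0.00136; Haaland gives 1/√f = -1.8 log₁₀[0.000154+0.00115] = 5.194, so f = 0.03706.
ΔP = f(L/D_h)(ρV²/2) = 0.03706·33.95/0.1103·3.409 = 38.88 Pa.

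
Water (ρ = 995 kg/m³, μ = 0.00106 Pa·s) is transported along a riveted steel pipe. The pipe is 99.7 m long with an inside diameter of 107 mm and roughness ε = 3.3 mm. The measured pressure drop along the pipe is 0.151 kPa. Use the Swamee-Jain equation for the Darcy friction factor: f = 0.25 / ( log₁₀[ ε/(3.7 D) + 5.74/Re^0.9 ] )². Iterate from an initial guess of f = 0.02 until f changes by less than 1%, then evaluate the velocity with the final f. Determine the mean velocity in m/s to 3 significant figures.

Rearranging Darcy-Weisbach: V = √(2·ΔP·D/(f·L·ρ)). With ε/D = 0.0033/0.107 = 0.0308, iterate starting from f = 0.02:
  f = 0.02 → V = √(2·151·0.107/(0.02·99.7·995)) = 0.1276 m/s; Re = ρVD/μ = 1.282e+04; f → 0.0611
  f = 0.0611 → V = 0.07302 m/s; Re = 7334; f → 0.06315
  f = 0.06315 → V = 0.07182 m/s; Re = 7213; f → 0.06323
Converged (Δf/f < 1%). With the final f = 0.06323: V = √(2·151·0.107/(0.06323·99.7·995)) = 0.07178 m/s.

V ≈ 0.0718 m/s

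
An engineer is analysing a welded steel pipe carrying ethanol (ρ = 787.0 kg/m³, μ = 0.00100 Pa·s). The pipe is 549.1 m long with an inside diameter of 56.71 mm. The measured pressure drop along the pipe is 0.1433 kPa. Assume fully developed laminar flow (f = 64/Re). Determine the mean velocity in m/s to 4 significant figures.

V ≈ 0.02623 m/s

For laminar flow, f = 64/Re with Re = ρVD/μ, so Darcy-Weisbach reduces to ΔP = 32μLV/D². Solving for V: V = ΔP·D²/(32μL) = 143.3·(0.05671)²/(32·0.001·549.1) = 0.02623 m/s.
Check: Re = ρVD/μ = 787·0.02623·0.05671/0.001 = 1171 < 2300, so the laminar assumption holds.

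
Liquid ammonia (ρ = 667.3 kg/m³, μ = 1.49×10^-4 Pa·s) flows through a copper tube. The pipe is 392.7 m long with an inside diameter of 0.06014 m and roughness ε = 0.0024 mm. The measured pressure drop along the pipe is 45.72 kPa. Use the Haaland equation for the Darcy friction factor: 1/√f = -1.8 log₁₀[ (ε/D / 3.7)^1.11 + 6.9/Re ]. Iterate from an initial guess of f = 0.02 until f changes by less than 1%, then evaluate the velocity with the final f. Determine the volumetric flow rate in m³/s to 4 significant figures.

Rearranging Darcy-Weisbach: V = √(2·ΔP·D/(f·L·ρ)). With ε/D = 2.4e-06/0.06014 = 3.99e-05, iterate starting from f = 0.02:
  f = 0.02 → V = √(2·4.572e+04·0.06014/(0.02·392.7·667.3)) = 1.024 m/s; Re = ρVD/μ = 2.759e+05; f → 0.0149
  f = 0.0149 → V = 1.187 m/s; Re = 3.197e+05; f → 0.01453
  f = 0.01453 → V = 1.202 m/s; Re = 3.236e+05; f → 0.0145
Converged (Δf/f < 1%). With the final f = 0.0145: V = √(2·4.572e+04·0.06014/(0.0145·392.7·667.3)) = 1.203 m/s.
Q = V·A = 1.203·(π/4·0.06014²) = 0.003417 m³/s = 0.003417 m³/s.

Q ≈ 0.003417 m³/s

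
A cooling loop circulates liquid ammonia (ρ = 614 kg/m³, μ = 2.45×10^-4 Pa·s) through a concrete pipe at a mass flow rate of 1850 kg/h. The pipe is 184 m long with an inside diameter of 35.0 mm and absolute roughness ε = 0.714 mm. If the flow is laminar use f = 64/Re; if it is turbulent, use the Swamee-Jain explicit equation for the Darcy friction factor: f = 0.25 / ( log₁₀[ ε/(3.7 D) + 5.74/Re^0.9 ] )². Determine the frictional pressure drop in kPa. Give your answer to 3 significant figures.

ΔP ≈ 60.8 kPa

ṁ = 1850 kg/h = 1850/3600 = 0.5139 kg/s.
A = πD²/4 = π(0.035)²/4 = 0.0009621 m²; mean velocity V = ṁ/(ρA) = 0.5139/(614 · 0.0009621) = 0.8699 m/s.
Reynolds number Re = ρVD/μ = 614 · 0.8699 · 0.035 / 0.000245 = 7.63e+04.
Re > 4000 → turbulent. Relative roughness ε/D = 0.000714/0.035 = 0.0204. Swamee-Jain: f = 0.25/(log₁₀[0.0204/3.7 + 5.74/7.63e+04^0.9])² = 0.25/(log₁₀[0.00551 + 0.000232])² = 0.25/(-2.241)² = 0.04979.
Darcy-Weisbach: ΔP = f(L/D)(ρV²/2) = 0.04979·(184/0.035)·(614·0.8699²/2) = 0.04979·5257·232.3 = 6.081e+04 Pa.
ΔP = 6.081e+04 Pa = 60.8 kPa.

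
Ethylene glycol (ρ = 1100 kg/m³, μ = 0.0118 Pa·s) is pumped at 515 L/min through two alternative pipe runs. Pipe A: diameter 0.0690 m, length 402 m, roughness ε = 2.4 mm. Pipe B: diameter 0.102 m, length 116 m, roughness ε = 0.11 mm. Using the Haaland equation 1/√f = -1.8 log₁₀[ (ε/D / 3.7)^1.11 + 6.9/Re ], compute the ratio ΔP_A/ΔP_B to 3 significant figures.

Pipe A: V = Q/A = 0.008583/0.003739 = 2.295 m/s; Re = 1.476e+04; ε/D = 0.0348; Haaland → f = 0.0629; ΔP_A = f(L/D)(ρV²/2) = 1.062e+06 Pa.
Pipe B: V = Q/A = 0.008583/0.008171 = 1.05 m/s; Re = 9988; ε/D = 0.00108; Haaland → f = 0.03229; ΔP_B = f(L/D)(ρV²/2) = 2.229e+04 Pa.
ΔP_A/ΔP_B = 1.062e+06/2.229e+04 = 47.7.

ΔP_A/ΔP_B ≈ 47.7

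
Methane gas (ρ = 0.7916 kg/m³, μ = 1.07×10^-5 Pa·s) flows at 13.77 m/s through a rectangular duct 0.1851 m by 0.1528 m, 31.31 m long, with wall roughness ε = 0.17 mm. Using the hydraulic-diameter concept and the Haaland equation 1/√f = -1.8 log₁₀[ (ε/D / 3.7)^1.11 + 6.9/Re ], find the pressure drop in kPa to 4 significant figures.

Hydraulic diameter D_h = 4A/P = 4·(0.1851·0.1528)/(2·(0.1851+0.1528)) = 0.1131/0.6758 = 0.1674 m.
Re = ρVD_h/μ = 0.7916·13.77·0.1674/1.07e-05 = 1.705e+05.
ε/D_h = 0.00017/0.1674 = 0.00102; Haaland gives 1/√f = -1.8 log₁₀[0.000111+4.05e-05] = 6.874, so f = 0.02117.
ΔP = f(L/D_h)(ρV²/2) = 0.02117·31.31/0.1674·75.05 = 297.1 Pa.
ΔP = 0.2971 kPa.

ΔP ≈ 0.2971 kPa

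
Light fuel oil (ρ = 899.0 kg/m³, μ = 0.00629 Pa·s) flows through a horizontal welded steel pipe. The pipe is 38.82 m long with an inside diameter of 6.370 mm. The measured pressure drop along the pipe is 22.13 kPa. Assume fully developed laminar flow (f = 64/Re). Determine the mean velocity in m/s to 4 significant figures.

V ≈ 0.1149 m/s

For laminar flow, f = 64/Re with Re = ρVD/μ, so Darcy-Weisbach reduces to ΔP = 32μLV/D². Solving for V: V = ΔP·D²/(32μL) = 2.213e+04·(0.00637)²/(32·0.00629·38.82) = 0.1149 m/s.
Check: Re = ρVD/μ = 899·0.1149·0.00637/0.00629 = 104.6 < 2300, so the laminar assumption holds.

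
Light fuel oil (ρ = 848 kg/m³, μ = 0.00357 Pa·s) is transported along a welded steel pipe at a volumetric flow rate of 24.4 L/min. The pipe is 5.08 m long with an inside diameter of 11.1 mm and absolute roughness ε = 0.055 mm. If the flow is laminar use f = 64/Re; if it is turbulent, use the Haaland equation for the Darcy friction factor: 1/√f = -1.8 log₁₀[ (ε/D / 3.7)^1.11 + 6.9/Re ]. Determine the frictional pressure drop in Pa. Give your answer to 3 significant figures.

Q = 24.4 L/min = 24.4/60000 = 0.0004067 m³/s.
Cross-sectional area A = πD²/4 = π(0.0111)²/4 = 9.677e-05 m²; mean velocity V = Q/A = 0.0004067/9.677e-05 = 4.202 m/s.
Reynolds number Re = ρVD/μ = 848 · 4.202 · 0.0111 / 0.00357 = 1.108e+04.
Re > 4000 → turbulent. Relative roughness ε/D = 5.5e-05/0.0111 = 0.00495. Haaland: 1/√f = -1.8 log₁₀[(0.00495/3.7)^1.11 + 6.9/1.108e+04] = -1.8 log₁₀[0.000647 + 0.000623] = 5.213, so f = 0.03679.
Darcy-Weisbach: ΔP = f(L/D)(ρV²/2) = 0.03679·(5.08/0.0111)·(848·4.202²/2) = 0.03679·457.7·7488 = 1.261e+05 Pa.

ΔP ≈ 126000 Pa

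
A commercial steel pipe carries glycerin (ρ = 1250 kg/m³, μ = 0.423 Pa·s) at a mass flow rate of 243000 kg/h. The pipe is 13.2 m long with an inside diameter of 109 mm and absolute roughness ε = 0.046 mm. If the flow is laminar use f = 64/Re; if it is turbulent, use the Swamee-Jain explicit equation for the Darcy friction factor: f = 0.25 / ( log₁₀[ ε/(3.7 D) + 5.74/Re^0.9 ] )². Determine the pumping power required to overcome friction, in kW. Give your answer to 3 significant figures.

ṁ = 243000 kg/h = 243000/3600 = 67.5 kg/s.
A = πD²/4 = π(0.109)²/4 = 0.009331 m²; mean velocity V = ṁ/(ρA) = 67.5/(1250 · 0.009331) = 5.787 m/s.
Reynolds number Re = ρVD/μ = 1250 · 5.787 · 0.109 / 0.423 = 1864.
Re < 2300 → laminar flow, so f = 64/Re = 64/1864 = 0.03433 (the turbulent correlation is not needed).
Darcy-Weisbach: ΔP = f(L/D)(ρV²/2) = 0.03433·(13.2/0.109)·(1250·5.787²/2) = 0.03433·121.1·2.093e+04 = 8.703e+04 Pa.
Q = ṁ/ρ = 67.5/1250 = 0.054 m³/s.
Pumping power P = QΔP = 0.054·8.703e+04 = 4700 W = 4.70 kW.

P ≈ 4.70 kW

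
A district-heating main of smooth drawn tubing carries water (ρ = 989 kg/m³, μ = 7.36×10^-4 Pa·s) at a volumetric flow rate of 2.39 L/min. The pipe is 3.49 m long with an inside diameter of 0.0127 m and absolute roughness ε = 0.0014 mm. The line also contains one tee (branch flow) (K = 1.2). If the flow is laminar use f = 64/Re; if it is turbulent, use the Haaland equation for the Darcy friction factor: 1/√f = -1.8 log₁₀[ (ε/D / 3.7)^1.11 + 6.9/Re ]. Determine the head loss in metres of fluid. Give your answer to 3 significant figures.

h_f ≈ 0.0573 m

Q = 2.39 L/min = 2.39/60000 = 3.983e-05 m³/s.
Cross-sectional area A = πD²/4 = π(0.0127)²/4 = 0.0001267 m²; mean velocity V = Q/A = 3.983e-05/0.0001267 = 0.3144 m/s.
Reynolds number Re = ρVD/μ = 989 · 0.3144 · 0.0127 / 0.000736 = 5366.
Re > 4000 → turbulent. Relative roughness ε/D = 1.4e-06/0.0127 = 0.00011. Haaland: 1/√f = -1.8 log₁₀[(0.00011/3.7)^1.11 + 6.9/5366] = -1.8 log₁₀[9.47e-06 + 0.00129] = 5.198, so f = 0.03701.
Total minor-loss coefficient ΣK = 1·1.2 = 1.2.
ΔP = [f·L/D + ΣK]·(ρV²/2) = [0.03701·3.49/0.0127 + 1.2]·(989·0.3144²/2) = [10.17 + 1.2]·48.9 = 556 Pa.
Head loss h_f = ΔP/(ρg) = 556/(989·9.81) = 0.0573 m.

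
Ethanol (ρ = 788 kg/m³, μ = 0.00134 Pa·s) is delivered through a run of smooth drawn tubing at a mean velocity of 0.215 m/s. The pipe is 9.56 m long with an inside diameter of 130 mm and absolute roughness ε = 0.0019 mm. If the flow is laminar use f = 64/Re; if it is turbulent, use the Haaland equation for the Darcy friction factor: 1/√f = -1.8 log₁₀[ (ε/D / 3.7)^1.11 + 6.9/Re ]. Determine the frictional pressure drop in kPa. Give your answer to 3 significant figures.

Reynolds number Re = ρVD/μ = 788 · 0.215 · 0.13 / 0.00134 = 1.644e+04.
Re > 4000 → turbulent. Relative roughness ε/D = 1.9e-06/0.13 = 1.46e-05. Haaland: 1/√f = -1.8 log₁₀[(1.46e-05/3.7)^1.11 + 6.9/1.644e+04] = -1.8 log₁₀[1.01e-06 + 0.00042] = 6.077, so f = 0.02708.
Darcy-Weisbach: ΔP = f(L/D)(ρV²/2) = 0.02708·(9.56/0.13)·(788·0.215²/2) = 0.02708·73.54·18.21 = 36.27 Pa.
ΔP = 36.27 Pa = 0.0363 kPa.

ΔP ≈ 0.0363 kPa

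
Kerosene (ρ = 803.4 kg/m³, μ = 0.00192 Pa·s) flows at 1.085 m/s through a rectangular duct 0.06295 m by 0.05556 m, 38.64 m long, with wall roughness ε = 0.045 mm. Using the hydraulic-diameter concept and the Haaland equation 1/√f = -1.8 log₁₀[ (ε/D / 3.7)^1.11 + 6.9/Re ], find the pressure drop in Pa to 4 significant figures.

ΔP ≈ 7933 Pa

Hydraulic diameter D_h = 4A/P = 4·(0.06295·0.05556)/(2·(0.06295+0.05556)) = 0.01399/0.237 = 0.05902 m.
Re = ρVD_h/μ = 803.4·1.085·0.05902/0.00192 = 2.68e+04.
ε/D_h = 4.5e-05/0.05902 = 0.000762; Haaland gives 1/√f = -1.8 log₁₀[8.1e-05+0.000257] = 6.247, so f = 0.02563.
ΔP = f(L/D_h)(ρV²/2) = 0.02563·38.64/0.05902·472.9 = 7933 Pa.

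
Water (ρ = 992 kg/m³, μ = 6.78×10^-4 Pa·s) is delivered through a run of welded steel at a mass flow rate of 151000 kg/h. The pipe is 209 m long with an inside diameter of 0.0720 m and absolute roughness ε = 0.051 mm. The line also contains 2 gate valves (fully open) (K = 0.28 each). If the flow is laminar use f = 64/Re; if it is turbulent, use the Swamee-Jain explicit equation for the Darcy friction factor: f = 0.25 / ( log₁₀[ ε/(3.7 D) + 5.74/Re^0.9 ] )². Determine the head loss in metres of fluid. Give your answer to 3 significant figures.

h_f ≈ 299 m

ṁ = 151000 kg/h = 151000/3600 = 41.94 kg/s.
A = πD²/4 = π(0.072)²/4 = 0.004072 m²; mean velocity V = ṁ/(ρA) = 41.94/(992 · 0.004072) = 10.39 m/s.
Reynolds number Re = ρVD/μ = 992 · 10.39 · 0.072 / 0.000678 = 1.094e+06.
Re > 4000 → turbulent. Relative roughness ε/D = 5.1e-05/0.072 = 0.000708. Swamee-Jain: f = 0.25/(log₁₀[0.000708/3.7 + 5.74/1.094e+06^0.9])² = 0.25/(log₁₀[0.000191 + 2.11e-05])² = 0.25/(-3.673)² = 0.01853.
Total minor-loss coefficient ΣK = 2·0.28 = 0.56.
ΔP = [f·L/D + ΣK]·(ρV²/2) = [0.01853·209/0.072 + 0.56]·(992·10.39²/2) = [53.8 + 0.56]·5.349e+04 = 2.908e+06 Pa.
Head loss h_f = ΔP/(ρg) = 2.908e+06/(992·9.81) = 299 m.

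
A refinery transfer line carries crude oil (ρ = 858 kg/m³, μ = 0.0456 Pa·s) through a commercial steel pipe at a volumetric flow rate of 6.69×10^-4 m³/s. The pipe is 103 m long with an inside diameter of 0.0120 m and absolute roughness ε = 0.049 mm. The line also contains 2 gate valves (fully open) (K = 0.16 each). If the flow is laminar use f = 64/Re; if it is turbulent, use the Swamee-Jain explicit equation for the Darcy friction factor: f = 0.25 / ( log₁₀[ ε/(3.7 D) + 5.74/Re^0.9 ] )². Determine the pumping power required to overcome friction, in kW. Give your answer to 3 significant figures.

Cross-sectional area A = πD²/4 = π(0.012)²/4 = 0.0001131 m²; mean velocity V = Q/A = 0.000669/0.0001131 = 5.915 m/s.
Reynolds number Re = ρVD/μ = 858 · 5.915 · 0.012 / 0.0456 = 1336.
Re < 2300 → laminar flow, so f = 64/Re = 64/1336 = 0.04792 (the turbulent correlation is not needed).
Total minor-loss coefficient ΣK = 2·0.16 = 0.32.
ΔP = [f·L/D + ΣK]·(ρV²/2) = [0.04792·103/0.012 + 0.32]·(858·5.915²/2) = [411.3 + 0.32]·1.501e+04 = 6.179e+06 Pa.
Pumping power P = QΔP = 0.000669·6.179e+06 = 4134 W = 4.13 kW.

P ≈ 4.13 kW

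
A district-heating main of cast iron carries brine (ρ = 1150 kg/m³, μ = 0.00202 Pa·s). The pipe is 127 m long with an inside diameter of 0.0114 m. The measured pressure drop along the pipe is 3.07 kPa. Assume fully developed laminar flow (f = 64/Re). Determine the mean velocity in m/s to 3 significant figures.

V ≈ 0.0486 m/s

For laminar flow, f = 64/Re with Re = ρVD/μ, so Darcy-Weisbach reduces to ΔP = 32μLV/D². Solving for V: V = ΔP·D²/(32μL) = 3070·(0.0114)²/(32·0.00202·127) = 0.0486 m/s.
Check: Re = ρVD/μ = 1150·0.0486·0.0114/0.00202 = 315.4 < 2300, so the laminar assumption holds.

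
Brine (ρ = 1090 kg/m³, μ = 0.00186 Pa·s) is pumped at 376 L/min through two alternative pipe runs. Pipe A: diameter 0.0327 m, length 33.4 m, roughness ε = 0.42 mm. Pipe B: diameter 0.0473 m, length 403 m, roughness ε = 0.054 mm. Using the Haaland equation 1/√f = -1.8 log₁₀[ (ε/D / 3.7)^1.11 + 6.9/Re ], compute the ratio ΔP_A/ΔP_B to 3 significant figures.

Pipe A: V = Q/A = 0.006267/0.0008398 = 7.462 m/s; Re = 1.43e+05; ε/D = 0.0128; Haaland → f = 0.04175; ΔP_A = f(L/D)(ρV²/2) = 1.294e+06 Pa.
Pipe B: V = Q/A = 0.006267/0.001757 = 3.566 m/s; Re = 9.886e+04; ε/D = 0.00114; Haaland → f = 0.02247; ΔP_B = f(L/D)(ρV²/2) = 1.327e+06 Pa.
ΔP_A/ΔP_B = 1.294e+06/1.327e+06 = 0.975.

ΔP_A/ΔP_B ≈ 0.975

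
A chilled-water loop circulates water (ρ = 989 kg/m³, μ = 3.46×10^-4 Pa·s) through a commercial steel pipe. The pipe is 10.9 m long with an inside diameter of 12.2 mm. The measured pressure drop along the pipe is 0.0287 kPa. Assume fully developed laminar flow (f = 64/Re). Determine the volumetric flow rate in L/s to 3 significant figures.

Q ≈ 0.00414 L/s

For laminar flow, f = 64/Re with Re = ρVD/μ, so Darcy-Weisbach reduces to ΔP = 32μLV/D². Solving for V: V = ΔP·D²/(32μL) = 28.7·(0.0122)²/(32·0.000346·10.9) = 0.0354 m/s.
Check: Re = ρVD/μ = 989·0.0354·0.0122/0.000346 = 1234 < 2300, so the laminar assumption holds.
Q = V·A = 0.0354·(π/4·0.0122²) = 4.138e-06 m³/s = 0.00414 L/s.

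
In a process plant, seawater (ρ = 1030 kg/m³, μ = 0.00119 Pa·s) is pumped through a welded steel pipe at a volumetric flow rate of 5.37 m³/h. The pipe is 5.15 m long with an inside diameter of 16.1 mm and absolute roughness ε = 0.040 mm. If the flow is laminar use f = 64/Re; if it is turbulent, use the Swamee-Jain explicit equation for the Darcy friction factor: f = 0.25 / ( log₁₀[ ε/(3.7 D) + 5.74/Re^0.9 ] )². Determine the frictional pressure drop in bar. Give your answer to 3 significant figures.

ΔP ≈ 2.34 bar

Q = 5.37 m³/h = 5.37/3600 = 0.001492 m³/s.
Cross-sectional area A = πD²/4 = π(0.0161)²/4 = 0.0002036 m²; mean velocity V = Q/A = 0.001492/0.0002036 = 7.327 m/s.
Reynolds number Re = ρVD/μ = 1030 · 7.327 · 0.0161 / 0.00119 = 1.021e+05.
Re > 4000 → turbulent. Relative roughness ε/D = 4e-05/0.0161 = 0.00248. Swamee-Jain: f = 0.25/(log₁₀[0.00248/3.7 + 5.74/1.021e+05^0.9])² = 0.25/(log₁₀[0.000671 + 0.000178])² = 0.25/(-3.071)² = 0.02651.
Darcy-Weisbach: ΔP = f(L/D)(ρV²/2) = 0.02651·(5.15/0.0161)·(1030·7.327²/2) = 0.02651·319.9·2.765e+04 = 2.345e+05 Pa.
ΔP = 2.345e+05 Pa = 2.34 bar.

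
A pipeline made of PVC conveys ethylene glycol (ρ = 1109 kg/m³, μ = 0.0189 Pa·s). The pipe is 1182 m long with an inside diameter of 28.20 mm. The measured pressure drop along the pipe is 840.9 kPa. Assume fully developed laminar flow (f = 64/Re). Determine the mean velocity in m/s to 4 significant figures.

V ≈ 0.9354 m/s

For laminar flow, f = 64/Re with Re = ρVD/μ, so Darcy-Weisbach reduces to ΔP = 32μLV/D². Solving for V: V = ΔP·D²/(32μL) = 8.409e+05·(0.0282)²/(32·0.0189·1182) = 0.9354 m/s.
Check: Re = ρVD/μ = 1109·0.9354·0.0282/0.0189 = 1548 < 2300, so the laminar assumption holds.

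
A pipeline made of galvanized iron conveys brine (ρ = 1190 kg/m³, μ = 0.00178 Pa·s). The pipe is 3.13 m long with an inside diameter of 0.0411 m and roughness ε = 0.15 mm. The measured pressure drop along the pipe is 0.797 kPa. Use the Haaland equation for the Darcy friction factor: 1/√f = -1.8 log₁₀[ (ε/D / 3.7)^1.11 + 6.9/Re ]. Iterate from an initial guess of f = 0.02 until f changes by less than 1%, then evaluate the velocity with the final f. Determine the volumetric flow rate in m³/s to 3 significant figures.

Q ≈ 9.81×10^-4 m³/s

Rearranging Darcy-Weisbach: V = √(2·ΔP·D/(f·L·ρ)). With ε/D = 0.00015/0.0411 = 0.00365, iterate starting from f = 0.02:
  f = 0.02 → V = √(2·797·0.0411/(0.02·3.13·1190)) = 0.9378 m/s; Re = ρVD/μ = 2.577e+04; f → 0.03135
  f = 0.03135 → V = 0.749 m/s; Re = 2.058e+04; f → 0.03214
  f = 0.03214 → V = 0.7398 m/s; Re = 2.033e+04; f → 0.03218
Converged (Δf/f < 1%). With the final f = 0.03218: V = √(2·797·0.0411/(0.03218·3.13·1190)) = 0.7393 m/s.
Q = V·A = 0.7393·(π/4·0.0411²) = 0.0009808 m³/s = 9.81×10^-4 m³/s.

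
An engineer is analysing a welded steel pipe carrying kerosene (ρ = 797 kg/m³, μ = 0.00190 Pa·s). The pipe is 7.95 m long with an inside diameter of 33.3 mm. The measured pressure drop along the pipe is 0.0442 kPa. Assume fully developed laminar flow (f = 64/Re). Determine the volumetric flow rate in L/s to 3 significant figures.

For laminar flow, f = 64/Re with Re = ρVD/μ, so Darcy-Weisbach reduces to ΔP = 32μLV/D². Solving for V: V = ΔP·D²/(32μL) = 44.2·(0.0333)²/(32·0.0019·7.95) = 0.1014 m/s.
Check: Re = ρVD/μ = 797·0.1014·0.0333/0.0019 = 1416 < 2300, so the laminar assumption holds.
Q = V·A = 0.1014·(π/4·0.0333²) = 8.831e-05 m³/s = 0.0883 L/s.

Q ≈ 0.0883 L/s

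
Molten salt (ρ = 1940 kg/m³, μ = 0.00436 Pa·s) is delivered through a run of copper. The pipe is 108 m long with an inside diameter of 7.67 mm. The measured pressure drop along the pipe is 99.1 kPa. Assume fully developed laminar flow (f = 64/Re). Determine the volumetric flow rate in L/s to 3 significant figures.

For laminar flow, f = 64/Re with Re = ρVD/μ, so Darcy-Weisbach reduces to ΔP = 32μLV/D². Solving for V: V = ΔP·D²/(32μL) = 9.91e+04·(0.00767)²/(32·0.00436·108) = 0.3869 m/s.
Check: Re = ρVD/μ = 1940·0.3869·0.00767/0.00436 = 1320 < 2300, so the laminar assumption holds.
Q = V·A = 0.3869·(π/4·0.00767²) = 1.788e-05 m³/s = 0.0179 L/s.

Q ≈ 0.0179 L/s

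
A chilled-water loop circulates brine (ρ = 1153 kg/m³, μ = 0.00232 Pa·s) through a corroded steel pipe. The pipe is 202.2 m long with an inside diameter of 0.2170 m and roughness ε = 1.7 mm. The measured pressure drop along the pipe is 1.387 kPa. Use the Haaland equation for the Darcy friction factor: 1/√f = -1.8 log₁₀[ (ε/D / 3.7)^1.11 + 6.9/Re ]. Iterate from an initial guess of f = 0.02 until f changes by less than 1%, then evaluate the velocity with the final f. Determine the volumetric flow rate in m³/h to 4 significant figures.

Rearranging Darcy-Weisbach: V = √(2·ΔP·D/(f·L·ρ)). With ε/D = 0.0017/0.217 = 0.00783, iterate starting from f = 0.02:
  f = 0.02 → V = √(2·1387·0.217/(0.02·202.2·1153)) = 0.3593 m/s; Re = ρVD/μ = 3.875e+04; f → 0.03665
  f = 0.03665 → V = 0.2654 m/s; Re = 2.862e+04; f → 0.0372
  f = 0.0372 → V = 0.2635 m/s; Re = 2.841e+04; f → 0.03721
Converged (Δf/f < 1%). With the final f = 0.03721: V = √(2·1387·0.217/(0.03721·202.2·1153)) = 0.2634 m/s.
Q = V·A = 0.2634·(π/4·0.217²) = 0.009742 m³/s = 35.07 m³/h.

Q ≈ 35.07 m³/h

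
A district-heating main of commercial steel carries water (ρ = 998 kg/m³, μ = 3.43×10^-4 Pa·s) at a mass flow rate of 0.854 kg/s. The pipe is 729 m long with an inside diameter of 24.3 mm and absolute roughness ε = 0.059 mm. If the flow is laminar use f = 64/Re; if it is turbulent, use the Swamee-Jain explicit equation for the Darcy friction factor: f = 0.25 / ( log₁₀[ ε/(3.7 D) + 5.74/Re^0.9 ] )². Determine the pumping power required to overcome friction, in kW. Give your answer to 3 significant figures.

A = πD²/4 = π(0.0243)²/4 = 0.0004638 m²; mean velocity V = ṁ/(ρA) = 0.854/(998 · 0.0004638) = 1.845 m/s.
Reynolds number Re = ρVD/μ = 998 · 1.845 · 0.0243 / 0.000343 = 1.305e+05.
Re > 4000 → turbulent. Relative roughness ε/D = 5.9e-05/0.0243 = 0.00243. Swamee-Jain: f = 0.25/(log₁₀[0.00243/3.7 + 5.74/1.305e+05^0.9])² = 0.25/(log₁₀[0.000656 + 0.000143])² = 0.25/(-3.097)² = 0.02606.
Darcy-Weisbach: ΔP = f(L/D)(ρV²/2) = 0.02606·(729/0.0243)·(998·1.845²/2) = 0.02606·3e+04·1699 = 1.328e+06 Pa.
Q = ṁ/ρ = 0.854/998 = 0.0008557 m³/s.
Pumping power P = QΔP = 0.0008557·1.328e+06 = 1136 W = 1.14 kW.

P ≈ 1.14 kW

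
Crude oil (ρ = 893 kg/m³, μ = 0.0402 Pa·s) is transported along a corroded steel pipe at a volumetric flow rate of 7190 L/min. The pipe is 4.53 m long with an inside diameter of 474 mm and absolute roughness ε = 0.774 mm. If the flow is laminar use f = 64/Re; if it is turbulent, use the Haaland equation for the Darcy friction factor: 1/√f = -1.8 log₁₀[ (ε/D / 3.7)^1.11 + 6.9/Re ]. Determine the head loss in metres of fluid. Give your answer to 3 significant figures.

Q = 7190 L/min = 7190/60000 = 0.1198 m³/s.
Cross-sectional area A = πD²/4 = π(0.474)²/4 = 0.1765 m²; mean velocity V = Q/A = 0.1198/0.1765 = 0.6791 m/s.
Reynolds number Re = ρVD/μ = 893 · 0.6791 · 0.474 / 0.0402 = 7150.
Re > 4000 → turbulent. Relative roughness ε/D = 0.000774/0.474 = 0.00163. Haaland: 1/√f = -1.8 log₁₀[(0.00163/3.7)^1.11 + 6.9/7150] = -1.8 log₁₀[0.000189 + 0.000965] = 5.288, so f = 0.03576.
Darcy-Weisbach: ΔP = f(L/D)(ρV²/2) = 0.03576·(4.53/0.474)·(893·0.6791²/2) = 0.03576·9.557·205.9 = 70.37 Pa.
Head loss h_f = ΔP/(ρg) = 70.37/(893·9.81) = 0.00803 m.

h_f ≈ 0.00803 m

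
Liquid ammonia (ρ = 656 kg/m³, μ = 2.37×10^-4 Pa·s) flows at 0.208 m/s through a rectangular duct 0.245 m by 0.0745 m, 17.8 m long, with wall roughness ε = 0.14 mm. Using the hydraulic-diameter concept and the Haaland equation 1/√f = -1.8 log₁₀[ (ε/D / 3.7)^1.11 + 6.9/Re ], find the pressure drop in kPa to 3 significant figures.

ΔP ≈ 0.0522 kPa

Hydraulic diameter D_h = 4A/P = 4·(0.245·0.0745)/(2·(0.245+0.0745)) = 0.07301/0.639 = 0.1143 m.
Re = ρVD_h/μ = 656·0.208·0.1143/0.000237 = 6.578e+04.
ε/D_h = 0.00014/0.1143 = 0.00123; Haaland gives 1/√f = -1.8 log₁₀[0.000137+0.000105] = 6.509, so f = 0.0236.
ΔP = f(L/D_h)(ρV²/2) = 0.0236·17.8/0.1143·14.19 = 52.18 Pa.
ΔP = 0.0522 kPa.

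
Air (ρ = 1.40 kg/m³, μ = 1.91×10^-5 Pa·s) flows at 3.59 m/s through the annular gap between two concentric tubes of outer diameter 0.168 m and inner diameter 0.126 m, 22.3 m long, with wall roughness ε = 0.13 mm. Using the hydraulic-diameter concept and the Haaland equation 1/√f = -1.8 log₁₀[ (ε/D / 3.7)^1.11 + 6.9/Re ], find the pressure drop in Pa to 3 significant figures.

Hydraulic diameter D_h = 4A/P = D_o - D_i = 0.168 - 0.126 = 0.042 m.
Re = ρVD_h/μ = 1.4·3.59·0.042/1.91e-05 = 1.105e+04.
ε/D_h = 0.00013/0.042 = 0.0031; Haaland gives 1/√f = -1.8 log₁₀[0.000384+0.000624] = 5.394, so f = 0.03437.
ΔP = f(L/D_h)(ρV²/2) = 0.03437·22.3/0.042·9.022 = 164.6 Pa.

ΔP ≈ 165 Pa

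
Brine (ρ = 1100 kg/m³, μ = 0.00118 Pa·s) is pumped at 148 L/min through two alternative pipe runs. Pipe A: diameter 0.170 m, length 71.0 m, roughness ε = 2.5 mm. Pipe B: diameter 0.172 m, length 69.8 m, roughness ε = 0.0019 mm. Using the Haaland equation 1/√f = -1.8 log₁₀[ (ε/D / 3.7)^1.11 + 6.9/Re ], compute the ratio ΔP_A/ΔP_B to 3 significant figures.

ΔP_A/ΔP_B ≈ 1.85

Pipe A: V = Q/A = 0.002467/0.0227 = 0.1087 m/s; Re = 1.722e+04; ε/D = 0.0147; Haaland → f = 0.04597; ΔP_A = f(L/D)(ρV²/2) = 124.7 Pa.
Pipe B: V = Q/A = 0.002467/0.02324 = 0.1062 m/s; Re = 1.702e+04; ε/D = 1.1e-05; Haaland → f = 0.02684; ΔP_B = f(L/D)(ρV²/2) = 67.5 Pa.
ΔP_A/ΔP_B = 124.7/67.5 = 1.85.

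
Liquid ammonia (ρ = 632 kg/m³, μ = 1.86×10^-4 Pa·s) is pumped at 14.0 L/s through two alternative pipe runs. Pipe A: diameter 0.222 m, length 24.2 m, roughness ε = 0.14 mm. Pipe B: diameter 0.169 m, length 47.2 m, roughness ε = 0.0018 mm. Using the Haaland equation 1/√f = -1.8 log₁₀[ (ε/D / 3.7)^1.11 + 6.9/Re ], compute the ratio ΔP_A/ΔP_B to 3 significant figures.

ΔP_A/ΔP_B ≈ 0.177

Pipe A: V = Q/A = 0.014/0.03871 = 0.3617 m/s; Re = 2.728e+05; ε/D = 0.000631; Haaland → f = 0.0189; ΔP_A = f(L/D)(ρV²/2) = 85.15 Pa.
Pipe B: V = Q/A = 0.014/0.02243 = 0.6241 m/s; Re = 3.584e+05; ε/D = 1.07e-05; Haaland → f = 0.01397; ΔP_B = f(L/D)(ρV²/2) = 480.4 Pa.
ΔP_A/ΔP_B = 85.15/480.4 = 0.177.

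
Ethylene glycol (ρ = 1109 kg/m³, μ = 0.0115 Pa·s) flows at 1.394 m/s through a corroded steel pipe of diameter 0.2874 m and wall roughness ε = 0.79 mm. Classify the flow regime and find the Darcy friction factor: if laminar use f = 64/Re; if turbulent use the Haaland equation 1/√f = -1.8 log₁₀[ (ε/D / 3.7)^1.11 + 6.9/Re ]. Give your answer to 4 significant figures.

f ≈ 0.02854

Re = ρVD/μ = 1109·1.394·0.2874/0.0115 = 3.864e+04.
Re > 4000 → turbulent. ε/D = 0.00079/0.2874 = 0.00275; Haaland: 1/√f = -1.8 log₁₀[0.000336 + 0.000179] = 5.919, so f = 0.02854.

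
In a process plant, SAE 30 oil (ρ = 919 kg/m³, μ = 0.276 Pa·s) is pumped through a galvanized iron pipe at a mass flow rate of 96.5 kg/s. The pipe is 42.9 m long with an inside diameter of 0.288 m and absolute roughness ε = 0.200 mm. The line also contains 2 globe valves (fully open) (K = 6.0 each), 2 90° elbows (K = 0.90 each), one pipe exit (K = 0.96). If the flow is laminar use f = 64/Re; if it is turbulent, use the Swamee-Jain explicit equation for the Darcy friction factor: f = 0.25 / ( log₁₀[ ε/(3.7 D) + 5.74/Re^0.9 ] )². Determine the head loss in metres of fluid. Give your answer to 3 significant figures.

h_f ≈ 2.77 m

A = πD²/4 = π(0.288)²/4 = 0.06514 m²; mean velocity V = ṁ/(ρA) = 96.5/(919 · 0.06514) = 1.612 m/s.
Reynolds number Re = ρVD/μ = 919 · 1.612 · 0.288 / 0.276 = 1546.
Re < 2300 → laminar flow, so f = 64/Re = 64/1546 = 0.0414 (the turbulent correlation is not needed).
Total minor-loss coefficient ΣK = 2·6 + 2·0.9 + 1·0.96 = 14.8.
ΔP = [f·L/D + ΣK]·(ρV²/2) = [0.0414·42.9/0.288 + 14.8]·(919·1.612²/2) = [6.167 + 14.8]·1194 = 2.498e+04 Pa.
Head loss h_f = ΔP/(ρg) = 2.498e+04/(919·9.81) = 2.77 m.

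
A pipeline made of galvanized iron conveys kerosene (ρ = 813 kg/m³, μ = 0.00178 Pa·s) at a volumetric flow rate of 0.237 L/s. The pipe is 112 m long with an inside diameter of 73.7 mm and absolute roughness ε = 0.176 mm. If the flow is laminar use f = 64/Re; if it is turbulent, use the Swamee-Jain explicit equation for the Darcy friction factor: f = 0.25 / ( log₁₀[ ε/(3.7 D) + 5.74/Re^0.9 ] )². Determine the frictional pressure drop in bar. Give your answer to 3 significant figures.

Q = 0.237 L/s = 0.237/1000 = 0.000237 m³/s.
Cross-sectional area A = πD²/4 = π(0.0737)²/4 = 0.004266 m²; mean velocity V = Q/A = 0.000237/0.004266 = 0.05556 m/s.
Reynolds number Re = ρVD/μ = 813 · 0.05556 · 0.0737 / 0.00178 = 1870.
Re < 2300 → laminar flow, so f = 64/Re = 64/1870 = 0.03422 (the turbulent correlation is not needed).
Darcy-Weisbach: ΔP = f(L/D)(ρV²/2) = 0.03422·(112/0.0737)·(813·0.05556²/2) = 0.03422·1520·1.255 = 65.25 Pa.
ΔP = 65.25 Pa = 6.52×10^-4 bar.

ΔP ≈ 6.52×10^-4 bar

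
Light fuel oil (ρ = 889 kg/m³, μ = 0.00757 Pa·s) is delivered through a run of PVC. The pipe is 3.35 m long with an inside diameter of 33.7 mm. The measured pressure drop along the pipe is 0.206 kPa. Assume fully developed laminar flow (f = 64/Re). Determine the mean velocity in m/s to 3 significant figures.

For laminar flow, f = 64/Re with Re = ρVD/μ, so Darcy-Weisbach reduces to ΔP = 32μLV/D². Solving for V: V = ΔP·D²/(32μL) = 206·(0.0337)²/(32·0.00757·3.35) = 0.2883 m/s.
Check: Re = ρVD/μ = 889·0.2883·0.0337/0.00757 = 1141 < 2300, so the laminar assumption holds.

V ≈ 0.288 m/s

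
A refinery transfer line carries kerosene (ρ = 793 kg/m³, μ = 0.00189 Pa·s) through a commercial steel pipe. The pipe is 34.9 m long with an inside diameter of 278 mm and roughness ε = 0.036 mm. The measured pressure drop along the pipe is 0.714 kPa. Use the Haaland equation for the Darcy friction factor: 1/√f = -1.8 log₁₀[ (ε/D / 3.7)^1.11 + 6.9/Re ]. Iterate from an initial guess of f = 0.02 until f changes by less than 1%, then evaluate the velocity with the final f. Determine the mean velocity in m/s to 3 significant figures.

Rearranging Darcy-Weisbach: V = √(2·ΔP·D/(f·L·ρ)). With ε/D = 3.6e-05/0.278 = 0.000129, iterate starting from f = 0.02:
  f = 0.02 → V = √(2·714·0.278/(0.02·34.9·793)) = 0.8469 m/s; Re = ρVD/μ = 9.878e+04; f → 0.01845
  f = 0.01845 → V = 0.8819 m/s; Re = 1.029e+05; f → 0.01831
Converged (Δf/f < 1%). With the final f = 0.01831: V = √(2·714·0.278/(0.01831·34.9·793)) = 0.8851 m/s.

V ≈ 0.885 m/s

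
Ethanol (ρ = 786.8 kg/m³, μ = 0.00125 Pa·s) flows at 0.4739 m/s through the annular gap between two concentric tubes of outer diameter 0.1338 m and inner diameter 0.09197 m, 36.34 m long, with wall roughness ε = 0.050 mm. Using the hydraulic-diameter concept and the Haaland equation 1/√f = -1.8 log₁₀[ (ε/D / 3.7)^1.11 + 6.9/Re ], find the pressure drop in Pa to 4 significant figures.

Hydraulic diameter D_h = 4A/P = D_o - D_i = 0.1338 - 0.09197 = 0.04183 m.
Re = ρVD_h/μ = 786.8·0.4739·0.04183/0.00125 = 1.248e+04.
ε/D_h = 5e-05/0.04183 = 0.0012; Haaland gives 1/√f = -1.8 log₁₀[0.000133+0.000553] = 5.694, so f = 0.03084.
ΔP = f(L/D_h)(ρV²/2) = 0.03084·36.34/0.04183·88.35 = 2367 Pa.

ΔP ≈ 2367 Pa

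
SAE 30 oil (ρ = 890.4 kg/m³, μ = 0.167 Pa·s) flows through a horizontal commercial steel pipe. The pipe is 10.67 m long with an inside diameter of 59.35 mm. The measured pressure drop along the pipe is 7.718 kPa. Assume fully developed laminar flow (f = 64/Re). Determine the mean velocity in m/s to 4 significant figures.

V ≈ 0.4768 m/s

For laminar flow, f = 64/Re with Re = ρVD/μ, so Darcy-Weisbach reduces to ΔP = 32μLV/D². Solving for V: V = ΔP·D²/(32μL) = 7718·(0.05935)²/(32·0.167·10.67) = 0.4768 m/s.
Check: Re = ρVD/μ = 890.4·0.4768·0.05935/0.167 = 150.9 < 2300, so the laminar assumption holds.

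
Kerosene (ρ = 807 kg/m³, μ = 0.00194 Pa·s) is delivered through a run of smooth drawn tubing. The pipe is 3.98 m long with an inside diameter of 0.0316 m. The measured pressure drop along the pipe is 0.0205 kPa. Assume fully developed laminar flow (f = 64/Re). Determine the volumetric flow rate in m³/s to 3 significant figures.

For laminar flow, f = 64/Re with Re = ρVD/μ, so Darcy-Weisbach reduces to ΔP = 32μLV/D². Solving for V: V = ΔP·D²/(32μL) = 20.5·(0.0316)²/(32·0.00194·3.98) = 0.08285 m/s.
Check: Re = ρVD/μ = 807·0.08285·0.0316/0.00194 = 1089 < 2300, so the laminar assumption holds.
Q = V·A = 0.08285·(π/4·0.0316²) = 6.498e-05 m³/s = 6.50×10^-5 m³/s.

Q ≈ 6.50×10^-5 m³/s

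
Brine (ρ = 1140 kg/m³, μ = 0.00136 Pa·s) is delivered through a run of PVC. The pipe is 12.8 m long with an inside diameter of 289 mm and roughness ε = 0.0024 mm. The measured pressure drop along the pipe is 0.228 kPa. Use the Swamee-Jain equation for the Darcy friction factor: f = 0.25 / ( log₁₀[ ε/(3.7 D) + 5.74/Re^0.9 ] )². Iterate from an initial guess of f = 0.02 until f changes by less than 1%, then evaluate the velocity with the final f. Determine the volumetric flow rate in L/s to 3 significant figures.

Rearranging Darcy-Weisbach: V = √(2·ΔP·D/(f·L·ρ)). With ε/D = 2.4e-06/0.289 = 8.3e-06, iterate starting from f = 0.02:
  f = 0.02 → V = √(2·228·0.289/(0.02·12.8·1140)) = 0.672 m/s; Re = ρVD/μ = 1.628e+05; f → 0.01624
  f = 0.01624 → V = 0.7457 m/s; Re = 1.806e+05; f → 0.01592
  f = 0.01592 → V = 0.7533 m/s; Re = 1.825e+05; f → 0.01589
Converged (Δf/f < 1%). With the final f = 0.01589: V = √(2·228·0.289/(0.01589·12.8·1140)) = 0.754 m/s.
Q = V·A = 0.754·(π/4·0.289²) = 0.04946 m³/s = 49.5 L/s.

Q ≈ 49.5 L/s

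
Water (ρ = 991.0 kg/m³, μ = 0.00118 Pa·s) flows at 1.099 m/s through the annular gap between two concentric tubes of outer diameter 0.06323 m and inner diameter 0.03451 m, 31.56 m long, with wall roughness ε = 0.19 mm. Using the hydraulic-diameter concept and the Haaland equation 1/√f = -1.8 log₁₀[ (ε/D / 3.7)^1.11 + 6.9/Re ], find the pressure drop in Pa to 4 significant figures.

Hydraulic diameter D_h = 4A/P = D_o - D_i = 0.06323 - 0.03451 = 0.02872 m.
Re = ρVD_h/μ = 991·1.099·0.02872/0.00118 = 2.651e+04.
ε/D_h = 0.00019/0.02872 = 0.00662; Haaland gives 1/√f = -1.8 log₁₀[0.000892+0.00026] = 5.29, so f = 0.03574.
ΔP = f(L/D_h)(ρV²/2) = 0.03574·31.56/0.02872·598.5 = 2.351e+04 Pa.

ΔP ≈ 23510 Pa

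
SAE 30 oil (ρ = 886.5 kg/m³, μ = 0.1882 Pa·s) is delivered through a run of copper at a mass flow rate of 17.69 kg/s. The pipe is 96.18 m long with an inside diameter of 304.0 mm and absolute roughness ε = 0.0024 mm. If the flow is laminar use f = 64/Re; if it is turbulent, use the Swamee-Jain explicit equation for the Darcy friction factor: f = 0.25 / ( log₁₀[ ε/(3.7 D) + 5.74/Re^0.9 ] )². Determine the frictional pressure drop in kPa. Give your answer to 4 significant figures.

ΔP ≈ 1.723 kPa

A = πD²/4 = π(0.304)²/4 = 0.07258 m²; mean velocity V = ṁ/(ρA) = 17.69/(886.5 · 0.07258) = 0.2749 m/s.
Reynolds number Re = ρVD/μ = 886.5 · 0.2749 · 0.304 / 0.188 = 393.7.
Re < 2300 → laminar flow, so f = 64/Re = 64/393.7 = 0.1626 (the turbulent correlation is not needed).
Darcy-Weisbach: ΔP = f(L/D)(ρV²/2) = 0.1626·(96.18/0.304)·(886.5·0.2749²/2) = 0.1626·316.4·33.5 = 1723 Pa.
ΔP = 1723 Pa = 1.723 kPa.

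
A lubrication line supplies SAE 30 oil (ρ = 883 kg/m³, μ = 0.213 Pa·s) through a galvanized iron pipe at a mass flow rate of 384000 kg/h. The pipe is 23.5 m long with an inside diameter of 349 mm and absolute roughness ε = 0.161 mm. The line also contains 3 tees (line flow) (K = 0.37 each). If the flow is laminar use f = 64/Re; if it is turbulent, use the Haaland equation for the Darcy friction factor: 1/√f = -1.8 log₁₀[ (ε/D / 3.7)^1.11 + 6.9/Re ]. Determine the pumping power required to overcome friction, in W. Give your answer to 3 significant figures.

P ≈ 295 W

ṁ = 384000 kg/h = 384000/3600 = 106.7 kg/s.
A = πD²/4 = π(0.349)²/4 = 0.09566 m²; mean velocity V = ṁ/(ρA) = 106.7/(883 · 0.09566) = 1.263 m/s.
Reynolds number Re = ρVD/μ = 883 · 1.263 · 0.349 / 0.213 = 1827.
Re < 2300 → laminar flow, so f = 64/Re = 64/1827 = 0.03503 (the turbulent correlation is not needed).
Total minor-loss coefficient ΣK = 3·0.37 = 1.11.
ΔP = [f·L/D + ΣK]·(ρV²/2) = [0.03503·23.5/0.349 + 1.11]·(883·1.263²/2) = [2.359 + 1.11]·704 = 2442 Pa.
Q = ṁ/ρ = 106.7/883 = 0.1208 m³/s.
Pumping power P = QΔP = 0.1208·2442 = 295.0 W = 295 W.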